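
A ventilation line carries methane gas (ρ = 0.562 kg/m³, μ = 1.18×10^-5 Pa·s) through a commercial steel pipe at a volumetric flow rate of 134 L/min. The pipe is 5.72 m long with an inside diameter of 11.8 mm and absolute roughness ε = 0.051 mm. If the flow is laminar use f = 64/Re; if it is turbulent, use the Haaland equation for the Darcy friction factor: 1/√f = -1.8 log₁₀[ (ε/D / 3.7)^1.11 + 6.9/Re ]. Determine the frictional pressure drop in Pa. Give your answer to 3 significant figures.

Q = 134 L/min = 134/60000 = 0.002233 m³/s.
Cross-sectional area A = πD²/4 = π(0.0118)²/4 = 0.0001094 m²; mean velocity V = Q/A = 0.002233/0.0001094 = 20.42 m/s.
Reynolds number Re = ρVD/μ = 0.562 · 20.42 · 0.0118 / 1.18e-05 = 1.148e+04.
Re > 4000 → turbulent. Relative roughness ε/D = 5.1e-05/0.0118 = 0.00432. Haaland: 1/√f = -1.8 log₁₀[(0.00432/3.7)^1.11 + 6.9/1.148e+04] = -1.8 log₁₀[0.000556 + 0.000601] = 5.286, so f = 0.03579.
Darcy-Weisbach: ΔP = f(L/D)(ρV²/2) = 0.03579·(5.72/0.0118)·(0.562·20.42²/2) = 0.03579·484.7·117.2 = 2033 Pa.

ΔP ≈ 2030 Pa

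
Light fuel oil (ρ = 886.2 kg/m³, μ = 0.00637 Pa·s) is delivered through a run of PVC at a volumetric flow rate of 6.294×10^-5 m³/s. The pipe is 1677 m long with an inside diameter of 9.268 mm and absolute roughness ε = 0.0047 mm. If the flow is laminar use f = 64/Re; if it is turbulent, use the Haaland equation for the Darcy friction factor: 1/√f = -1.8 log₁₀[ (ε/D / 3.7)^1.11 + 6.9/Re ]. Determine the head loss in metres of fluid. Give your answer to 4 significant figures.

Cross-sectional area A = πD²/4 = π(0.009268)²/4 = 6.746e-05 m²; mean velocity V = Q/A = 6.294e-05/6.746e-05 = 0.933 m/s.
Reynolds number Re = ρVD/μ = 886.2 · 0.933 · 0.009268 / 0.00637 = 1203.
Re < 2300 → laminar flow, so f = 64/Re = 64/1203 = 0.0532 (the turbulent correlation is not needed).
Darcy-Weisbach: ΔP = f(L/D)(ρV²/2) = 0.0532·(1677/0.009268)·(886.2·0.933²/2) = 0.0532·1.809e+05·385.7 = 3.713e+06 Pa.
Head loss h_f = ΔP/(ρg) = 3.713e+06/(886.2·9.81) = 427.1 m.

h_f ≈ 427.1 m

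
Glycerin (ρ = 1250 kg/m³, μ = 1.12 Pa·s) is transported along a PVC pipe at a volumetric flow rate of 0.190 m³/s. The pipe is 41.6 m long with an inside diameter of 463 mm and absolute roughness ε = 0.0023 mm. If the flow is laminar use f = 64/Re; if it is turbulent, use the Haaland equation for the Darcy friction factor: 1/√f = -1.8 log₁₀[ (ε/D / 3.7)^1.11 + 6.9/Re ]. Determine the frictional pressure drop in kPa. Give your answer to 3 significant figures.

ΔP ≈ 7.85 kPa

Cross-sectional area A = πD²/4 = π(0.463)²/4 = 0.1684 m²; mean velocity V = Q/A = 0.19/0.1684 = 1.129 m/s.
Reynolds number Re = ρVD/μ = 1250 · 1.129 · 0.463 / 1.12 = 583.1.
Re < 2300 → laminar flow, so f = 64/Re = 64/583.1 = 0.1098 (the turbulent correlation is not needed).
Darcy-Weisbach: ΔP = f(L/D)(ρV²/2) = 0.1098·(41.6/0.463)·(1250·1.129²/2) = 0.1098·89.85·795.9 = 7849 Pa.
ΔP = 7849 Pa = 7.85 kPa.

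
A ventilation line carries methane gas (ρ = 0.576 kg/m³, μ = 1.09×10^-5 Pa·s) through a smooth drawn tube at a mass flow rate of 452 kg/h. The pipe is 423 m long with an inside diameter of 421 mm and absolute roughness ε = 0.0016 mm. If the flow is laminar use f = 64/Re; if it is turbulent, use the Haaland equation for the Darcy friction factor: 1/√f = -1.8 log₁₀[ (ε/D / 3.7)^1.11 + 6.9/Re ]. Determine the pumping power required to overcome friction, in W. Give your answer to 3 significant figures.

P ≈ 3.48 W

ṁ = 452 kg/h = 452/3600 = 0.1256 kg/s.
A = πD²/4 = π(0.421)²/4 = 0.1392 m²; mean velocity V = ṁ/(ρA) = 0.1256/(0.576 · 0.1392) = 1.566 m/s.
Reynolds number Re = ρVD/μ = 0.576 · 1.566 · 0.421 / 1.09e-05 = 3.484e+04.
Re > 4000 → turbulent. Relative roughness ε/D = 1.6e-06/0.421 = 3.8e-06. Haaland: 1/√f = -1.8 log₁₀[(3.8e-06/3.7)^1.11 + 6.9/3.484e+04] = -1.8 log₁₀[2.25e-07 + 0.000198] = 6.665, so f = 0.02251.
Darcy-Weisbach: ΔP = f(L/D)(ρV²/2) = 0.02251·(423/0.421)·(0.576·1.566²/2) = 0.02251·1005·0.7062 = 15.97 Pa.
Q = ṁ/ρ = 0.1256/0.576 = 0.218 m³/s.
Pumping power P = QΔP = 0.218·15.97 = 3.482 W = 3.48 W.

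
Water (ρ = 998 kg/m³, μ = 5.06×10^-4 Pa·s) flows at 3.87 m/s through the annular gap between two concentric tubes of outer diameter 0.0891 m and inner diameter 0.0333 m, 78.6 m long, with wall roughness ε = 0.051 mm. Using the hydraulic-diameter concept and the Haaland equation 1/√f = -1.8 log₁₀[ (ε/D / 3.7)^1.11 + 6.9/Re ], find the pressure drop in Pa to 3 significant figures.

ΔP ≈ 209000 Pa

Hydraulic diameter D_h = 4A/P = D_o - D_i = 0.0891 - 0.0333 = 0.0558 m.
Re = ρVD_h/μ = 998·3.87·0.0558/0.000506 = 4.259e+05.
ε/D_h = 5.1e-05/0.0558 = 0.000914; Haaland gives 1/√f = -1.8 log₁₀[9.91e-05+1.62e-05] = 7.089, so f = 0.0199.
ΔP = f(L/D_h)(ρV²/2) = 0.0199·78.6/0.0558·7473 = 2.095e+05 Pa.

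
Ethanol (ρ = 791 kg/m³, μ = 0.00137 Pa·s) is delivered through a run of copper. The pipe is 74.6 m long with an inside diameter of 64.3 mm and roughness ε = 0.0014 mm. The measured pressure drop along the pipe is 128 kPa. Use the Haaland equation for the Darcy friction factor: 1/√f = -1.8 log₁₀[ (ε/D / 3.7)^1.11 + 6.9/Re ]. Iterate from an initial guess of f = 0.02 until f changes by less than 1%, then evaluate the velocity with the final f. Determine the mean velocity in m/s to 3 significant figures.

Rearranging Darcy-Weisbach: V = √(2·ΔP·D/(f·L·ρ)). With ε/D = 1.4e-06/0.0643 = 2.18e-05, iterate starting from f = 0.02:
  f = 0.02 → V = √(2·1.28e+05·0.0643/(0.02·74.6·791)) = 3.735 m/s; Re = ρVD/μ = 1.386e+05; f → 0.01677
  f = 0.01677 → V = 4.078 m/s; Re = 1.514e+05; f → 0.01649
  f = 0.01649 → V = 4.113 m/s; Re = 1.527e+05; f → 0.01646
Converged (Δf/f < 1%). With the final f = 0.01646: V = √(2·1.28e+05·0.0643/(0.01646·74.6·791)) = 4.117 m/s.

V ≈ 4.12 m/s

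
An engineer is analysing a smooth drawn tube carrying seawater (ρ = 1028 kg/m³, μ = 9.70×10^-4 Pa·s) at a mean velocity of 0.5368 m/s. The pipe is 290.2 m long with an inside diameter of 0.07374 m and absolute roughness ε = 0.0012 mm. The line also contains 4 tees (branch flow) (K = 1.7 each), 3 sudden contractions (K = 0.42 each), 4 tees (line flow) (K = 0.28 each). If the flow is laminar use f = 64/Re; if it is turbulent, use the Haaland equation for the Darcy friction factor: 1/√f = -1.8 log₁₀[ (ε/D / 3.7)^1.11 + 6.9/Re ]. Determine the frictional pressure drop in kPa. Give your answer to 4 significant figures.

Reynolds number Re = ρVD/μ = 1028 · 0.5368 · 0.07374 / 0.00097 = 4.195e+04.
Re > 4000 → turbulent. Relative roughness ε/D = 1.2e-06/0.07374 = 1.63e-05. Haaland: 1/√f = -1.8 log₁₀[(1.63e-05/3.7)^1.11 + 6.9/4.195e+04] = -1.8 log₁₀[1.13e-06 + 0.000164] = 6.806, so f = 0.02159.
Total minor-loss coefficient ΣK = 4·1.7 + 3·0.42 + 4·0.28 = 9.18.
ΔP = [f·L/D + ΣK]·(ρV²/2) = [0.02159·290.2/0.07374 + 9.18]·(1028·0.5368²/2) = [84.97 + 9.18]·148.1 = 1.394e+04 Pa.
ΔP = 1.394e+04 Pa = 13.94 kPa.

ΔP ≈ 13.94 kPa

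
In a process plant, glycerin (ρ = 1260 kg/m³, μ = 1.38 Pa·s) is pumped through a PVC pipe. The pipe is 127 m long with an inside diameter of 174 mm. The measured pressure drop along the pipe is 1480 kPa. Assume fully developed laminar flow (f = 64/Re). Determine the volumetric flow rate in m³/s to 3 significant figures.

Q ≈ 0.190 m³/s

For laminar flow, f = 64/Re with Re = ρVD/μ, so Darcy-Weisbach reduces to ΔP = 32μLV/D². Solving for V: V = ΔP·D²/(32μL) = 1.48e+06·(0.174)²/(32·1.38·127) = 7.99 m/s.
Check: Re = ρVD/μ = 1260·7.99·0.174/1.38 = 1269 < 2300, so the laminar assumption holds.
Q = V·A = 7.99·(π/4·0.174²) = 0.19 m³/s = 0.190 m³/s.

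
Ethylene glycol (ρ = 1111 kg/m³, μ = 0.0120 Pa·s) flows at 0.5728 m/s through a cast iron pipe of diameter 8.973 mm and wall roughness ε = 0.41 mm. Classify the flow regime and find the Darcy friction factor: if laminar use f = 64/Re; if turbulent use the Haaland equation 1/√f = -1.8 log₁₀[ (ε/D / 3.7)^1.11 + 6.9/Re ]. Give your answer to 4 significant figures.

f ≈ 0.1345

Re = ρVD/μ = 1111·0.5728·0.008973/0.012 = 475.9.
Re < 2300 → laminar, so f = 64/Re = 0.1345 (roughness is irrelevant in laminar flow).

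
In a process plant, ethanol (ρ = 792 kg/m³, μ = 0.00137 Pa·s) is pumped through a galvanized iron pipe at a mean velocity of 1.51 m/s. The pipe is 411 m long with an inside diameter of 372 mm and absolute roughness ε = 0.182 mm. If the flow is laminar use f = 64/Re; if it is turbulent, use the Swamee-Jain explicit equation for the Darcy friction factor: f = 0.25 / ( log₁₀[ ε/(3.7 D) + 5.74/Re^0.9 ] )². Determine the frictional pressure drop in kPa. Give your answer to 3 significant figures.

Reynolds number Re = ρVD/μ = 792 · 1.51 · 0.372 / 0.00137 = 3.247e+05.
Re > 4000 → turbulent. Relative roughness ε/D = 0.000182/0.372 = 0.000489. Swamee-Jain: f = 0.25/(log₁₀[0.000489/3.7 + 5.74/3.247e+05^0.9])² = 0.25/(log₁₀[0.000132 + 6.29e-05])² = 0.25/(-3.71)² = 0.01817.
Darcy-Weisbach: ΔP = f(L/D)(ρV²/2) = 0.01817·(411/0.372)·(792·1.51²/2) = 0.01817·1105·902.9 = 1.812e+04 Pa.
ΔP = 1.812e+04 Pa = 18.1 kPa.

ΔP ≈ 18.1 kPa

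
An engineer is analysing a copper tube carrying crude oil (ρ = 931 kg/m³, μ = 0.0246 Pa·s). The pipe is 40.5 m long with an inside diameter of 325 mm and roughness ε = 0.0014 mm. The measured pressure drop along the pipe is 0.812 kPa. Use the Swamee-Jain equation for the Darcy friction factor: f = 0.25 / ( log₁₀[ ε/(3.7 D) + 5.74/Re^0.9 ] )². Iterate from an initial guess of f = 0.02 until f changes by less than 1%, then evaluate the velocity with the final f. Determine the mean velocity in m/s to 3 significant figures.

V ≈ 0.652 m/s

Rearranging Darcy-Weisbach: V = √(2·ΔP·D/(f·L·ρ)). With ε/D = 1.4e-06/0.325 = 4.31e-06, iterate starting from f = 0.02:
  f = 0.02 → V = √(2·812·0.325/(0.02·40.5·931)) = 0.8366 m/s; Re = ρVD/μ = 1.029e+04; f → 0.03074
  f = 0.03074 → V = 0.6748 m/s; Re = 8300; f → 0.03263
  f = 0.03263 → V = 0.655 m/s; Re = 8056; f → 0.03291
Converged (Δf/f < 1%). With the final f = 0.03291: V = √(2·812·0.325/(0.03291·40.5·931)) = 0.6522 m/s.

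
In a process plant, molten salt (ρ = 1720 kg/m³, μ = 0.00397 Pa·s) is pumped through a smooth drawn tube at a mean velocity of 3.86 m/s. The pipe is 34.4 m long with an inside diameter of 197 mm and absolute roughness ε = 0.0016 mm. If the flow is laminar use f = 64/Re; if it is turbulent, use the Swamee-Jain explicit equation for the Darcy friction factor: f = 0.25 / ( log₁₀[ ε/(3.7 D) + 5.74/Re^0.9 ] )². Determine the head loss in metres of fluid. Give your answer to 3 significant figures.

h_f ≈ 1.89 m

Reynolds number Re = ρVD/μ = 1720 · 3.86 · 0.197 / 0.00397 = 3.295e+05.
Re > 4000 → turbulent. Relative roughness ε/D = 1.6e-06/0.197 = 8.12e-06. Swamee-Jain: f = 0.25/(log₁₀[8.12e-06/3.7 + 5.74/3.295e+05^0.9])² = 0.25/(log₁₀[2.2e-06 + 6.21e-05])² = 0.25/(-4.192)² = 0.01423.
Darcy-Weisbach: ΔP = f(L/D)(ρV²/2) = 0.01423·(34.4/0.197)·(1720·3.86²/2) = 0.01423·174.6·1.281e+04 = 3.183e+04 Pa.
Head loss h_f = ΔP/(ρg) = 3.183e+04/(1720·9.81) = 1.89 m.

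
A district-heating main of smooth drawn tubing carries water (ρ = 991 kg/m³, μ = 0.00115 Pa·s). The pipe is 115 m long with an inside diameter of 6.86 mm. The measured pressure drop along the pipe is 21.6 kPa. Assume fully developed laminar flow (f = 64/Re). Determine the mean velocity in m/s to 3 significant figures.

For laminar flow, f = 64/Re with Re = ρVD/μ, so Darcy-Weisbach reduces to ΔP = 32μLV/D². Solving for V: V = ΔP·D²/(32μL) = 2.16e+04·(0.00686)²/(32·0.00115·115) = 0.2402 m/s.
Check: Re = ρVD/μ = 991·0.2402·0.00686/0.00115 = 1420 < 2300, so the laminar assumption holds.

V ≈ 0.240 m/s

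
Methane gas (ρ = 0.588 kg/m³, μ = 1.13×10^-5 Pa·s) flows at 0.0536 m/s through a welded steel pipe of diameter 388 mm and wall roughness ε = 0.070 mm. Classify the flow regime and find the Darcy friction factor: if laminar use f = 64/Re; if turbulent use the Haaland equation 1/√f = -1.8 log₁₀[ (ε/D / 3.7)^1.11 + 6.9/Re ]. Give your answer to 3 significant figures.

Re = ρVD/μ = 0.588·0.0536·0.388/1.13e-05 = 1082.
Re < 2300 → laminar, so f = 64/Re = 0.05914 (roughness is irrelevant in laminar flow).

f ≈ 0.0591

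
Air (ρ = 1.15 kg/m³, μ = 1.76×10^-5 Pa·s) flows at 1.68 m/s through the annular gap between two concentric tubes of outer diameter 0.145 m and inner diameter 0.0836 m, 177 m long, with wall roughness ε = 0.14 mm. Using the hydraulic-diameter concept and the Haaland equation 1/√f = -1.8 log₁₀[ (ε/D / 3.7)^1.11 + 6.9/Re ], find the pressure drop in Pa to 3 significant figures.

ΔP ≈ 173 Pa

Hydraulic diameter D_h = 4A/P = D_o - D_i = 0.145 - 0.0836 = 0.0614 m.
Re = ρVD_h/μ = 1.15·1.68·0.0614/1.76e-05 = 6740.
ε/D_h = 0.00014/0.0614 = 0.00228; Haaland gives 1/√f = -1.8 log₁₀[0.000273+0.00102] = 5.197, so f = 0.03703.
ΔP = f(L/D_h)(ρV²/2) = 0.03703·177/0.0614·1.623 = 173.2 Pa.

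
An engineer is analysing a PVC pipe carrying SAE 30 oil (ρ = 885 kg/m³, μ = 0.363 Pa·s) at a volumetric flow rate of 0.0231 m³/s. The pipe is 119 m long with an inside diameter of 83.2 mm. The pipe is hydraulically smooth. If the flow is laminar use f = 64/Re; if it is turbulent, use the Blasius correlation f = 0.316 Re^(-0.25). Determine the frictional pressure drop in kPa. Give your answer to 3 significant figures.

Cross-sectional area A = πD²/4 = π(0.0832)²/4 = 0.005437 m²; mean velocity V = Q/A = 0.0231/0.005437 = 4.249 m/s.
Reynolds number Re = ρVD/μ = 885 · 4.249 · 0.0832 / 0.363 = 861.9.
Re < 2300 → laminar flow, so f = 64/Re = 64/861.9 = 0.07426 (the turbulent correlation is not needed).
Darcy-Weisbach: ΔP = f(L/D)(ρV²/2) = 0.07426·(119/0.0832)·(885·4.249²/2) = 0.07426·1430·7988 = 8.485e+05 Pa.
ΔP = 8.485e+05 Pa = 848 kPa.

ΔP ≈ 848 kPa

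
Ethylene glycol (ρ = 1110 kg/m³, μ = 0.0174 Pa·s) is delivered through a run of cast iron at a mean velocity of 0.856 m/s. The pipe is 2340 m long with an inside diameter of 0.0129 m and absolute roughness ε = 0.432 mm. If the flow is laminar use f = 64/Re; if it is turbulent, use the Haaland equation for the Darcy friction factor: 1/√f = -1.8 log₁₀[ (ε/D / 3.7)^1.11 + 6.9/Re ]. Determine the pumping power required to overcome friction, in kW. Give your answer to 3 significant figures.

P ≈ 0.750 kW

Reynolds number Re = ρVD/μ = 1110 · 0.856 · 0.0129 / 0.0174 = 704.4.
Re < 2300 → laminar flow, so f = 64/Re = 64/704.4 = 0.09085 (the turbulent correlation is not needed).
Darcy-Weisbach: ΔP = f(L/D)(ρV²/2) = 0.09085·(2340/0.0129)·(1110·0.856²/2) = 0.09085·1.814e+05·406.7 = 6.702e+06 Pa.
Q = V·A = 0.856·0.0001307 = 0.0001119 m³/s.
Pumping power P = QΔP = 0.0001119·6.702e+06 = 749.8 W = 0.750 kW.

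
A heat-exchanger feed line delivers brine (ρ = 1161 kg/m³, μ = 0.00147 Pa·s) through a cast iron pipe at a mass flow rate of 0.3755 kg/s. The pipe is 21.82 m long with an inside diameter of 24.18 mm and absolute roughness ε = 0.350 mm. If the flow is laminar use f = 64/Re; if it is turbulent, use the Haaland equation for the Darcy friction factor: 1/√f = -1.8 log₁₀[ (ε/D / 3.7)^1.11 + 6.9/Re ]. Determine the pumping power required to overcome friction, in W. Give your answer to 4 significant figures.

A = πD²/4 = π(0.02418)²/4 = 0.0004592 m²; mean velocity V = ṁ/(ρA) = 0.3755/(1161 · 0.0004592) = 0.7043 m/s.
Reynolds number Re = ρVD/μ = 1161 · 0.7043 · 0.02418 / 0.00147 = 1.345e+04.
Re > 4000 → turbulent. Relative roughness ε/D = 0.00035/0.02418 = 0.0145. Haaland: 1/√f = -1.8 log₁₀[(0.0145/3.7)^1.11 + 6.9/1.345e+04] = -1.8 log₁₀[0.00213 + 0.000513] = 4.641, so f = 0.04642.
Darcy-Weisbach: ΔP = f(L/D)(ρV²/2) = 0.04642·(21.82/0.02418)·(1161·0.7043²/2) = 0.04642·902.4·288 = 1.206e+04 Pa.
Q = ṁ/ρ = 0.3755/1161 = 0.0003234 m³/s.
Pumping power P = QΔP = 0.0003234·1.206e+04 = 3.9015 W = 3.901 W.

P ≈ 3.901 W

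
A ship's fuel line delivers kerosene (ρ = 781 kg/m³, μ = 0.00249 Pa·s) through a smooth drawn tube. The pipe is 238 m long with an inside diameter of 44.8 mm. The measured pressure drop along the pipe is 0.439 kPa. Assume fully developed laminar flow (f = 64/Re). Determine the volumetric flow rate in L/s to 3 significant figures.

Q ≈ 0.0732 L/s

For laminar flow, f = 64/Re with Re = ρVD/μ, so Darcy-Weisbach reduces to ΔP = 32μLV/D². Solving for V: V = ΔP·D²/(32μL) = 439·(0.0448)²/(32·0.00249·238) = 0.04646 m/s.
Check: Re = ρVD/μ = 781·0.04646·0.0448/0.00249 = 652.9 < 2300, so the laminar assumption holds.
Q = V·A = 0.04646·(π/4·0.0448²) = 7.324e-05 m³/s = 0.0732 L/s.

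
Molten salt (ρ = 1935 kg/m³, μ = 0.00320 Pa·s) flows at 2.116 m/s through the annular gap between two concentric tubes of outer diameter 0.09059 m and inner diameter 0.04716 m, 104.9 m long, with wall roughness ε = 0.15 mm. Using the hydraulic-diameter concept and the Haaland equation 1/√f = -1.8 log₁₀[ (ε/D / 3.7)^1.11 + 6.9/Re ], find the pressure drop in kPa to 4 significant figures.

Hydraulic diameter D_h = 4A/P = D_o - D_i = 0.09059 - 0.04716 = 0.04343 m.
Re = ρVD_h/μ = 1935·2.116·0.04343/0.0032 = 5.557e+04.
ε/D_h = 0.00015/0.04343 = 0.00345; Haaland gives 1/√f = -1.8 log₁₀[0.000433+0.000124] = 5.857, so f = 0.02915.
ΔP = f(L/D_h)(ρV²/2) = 0.02915·104.9/0.04343·4332 = 3.05e+05 Pa.
ΔP = 305.0 kPa.

ΔP ≈ 305.0 kPa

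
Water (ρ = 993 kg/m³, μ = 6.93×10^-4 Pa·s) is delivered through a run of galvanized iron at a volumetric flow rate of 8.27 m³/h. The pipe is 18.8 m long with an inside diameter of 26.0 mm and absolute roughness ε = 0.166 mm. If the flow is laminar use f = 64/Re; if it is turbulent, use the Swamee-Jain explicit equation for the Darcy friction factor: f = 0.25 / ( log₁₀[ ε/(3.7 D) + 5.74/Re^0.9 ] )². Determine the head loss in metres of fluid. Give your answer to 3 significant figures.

h_f ≈ 23.1 m

Q = 8.27 m³/h = 8.27/3600 = 0.002297 m³/s.
Cross-sectional area A = πD²/4 = π(0.026)²/4 = 0.0005309 m²; mean velocity V = Q/A = 0.002297/0.0005309 = 4.327 m/s.
Reynolds number Re = ρVD/μ = 993 · 4.327 · 0.026 / 0.000693 = 1.612e+05.
Re > 4000 → turbulent. Relative roughness ε/D = 0.000166/0.026 = 0.00638. Swamee-Jain: f = 0.25/(log₁₀[0.00638/3.7 + 5.74/1.612e+05^0.9])² = 0.25/(log₁₀[0.00173 + 0.000118])² = 0.25/(-2.734)² = 0.03344.
Darcy-Weisbach: ΔP = f(L/D)(ρV²/2) = 0.03344·(18.8/0.026)·(993·4.327²/2) = 0.03344·723.1·9295 = 2.247e+05 Pa.
Head loss h_f = ΔP/(ρg) = 2.247e+05/(993·9.81) = 23.1 m.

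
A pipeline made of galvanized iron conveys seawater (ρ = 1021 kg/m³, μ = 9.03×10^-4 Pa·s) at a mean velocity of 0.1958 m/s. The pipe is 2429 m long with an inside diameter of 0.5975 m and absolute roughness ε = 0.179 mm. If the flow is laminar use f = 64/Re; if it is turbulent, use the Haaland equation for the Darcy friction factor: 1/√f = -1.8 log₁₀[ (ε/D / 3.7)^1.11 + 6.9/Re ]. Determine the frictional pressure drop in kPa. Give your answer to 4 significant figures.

ΔP ≈ 1.466 kPa

Reynolds number Re = ρVD/μ = 1021 · 0.1958 · 0.5975 / 0.000903 = 1.323e+05.
Re > 4000 → turbulent. Relative roughness ε/D = 0.000179/0.5975 = 0.0003. Haaland: 1/√f = -1.8 log₁₀[(0.0003/3.7)^1.11 + 6.9/1.323e+05] = -1.8 log₁₀[2.87e-05 + 5.22e-05] = 7.366, so f = 0.01843.
Darcy-Weisbach: ΔP = f(L/D)(ρV²/2) = 0.01843·(2429/0.5975)·(1021·0.1958²/2) = 0.01843·4065·19.57 = 1466 Pa.
ΔP = 1466 Pa = 1.466 kPa.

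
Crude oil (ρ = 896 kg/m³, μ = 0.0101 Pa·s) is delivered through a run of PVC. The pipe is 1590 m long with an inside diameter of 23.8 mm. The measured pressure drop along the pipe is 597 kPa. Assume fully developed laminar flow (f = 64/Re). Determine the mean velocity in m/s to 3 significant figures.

V ≈ 0.658 m/s

For laminar flow, f = 64/Re with Re = ρVD/μ, so Darcy-Weisbach reduces to ΔP = 32μLV/D². Solving for V: V = ΔP·D²/(32μL) = 5.97e+05·(0.0238)²/(32·0.0101·1590) = 0.6581 m/s.
Check: Re = ρVD/μ = 896·0.6581·0.0238/0.0101 = 1389 < 2300, so the laminar assumption holds.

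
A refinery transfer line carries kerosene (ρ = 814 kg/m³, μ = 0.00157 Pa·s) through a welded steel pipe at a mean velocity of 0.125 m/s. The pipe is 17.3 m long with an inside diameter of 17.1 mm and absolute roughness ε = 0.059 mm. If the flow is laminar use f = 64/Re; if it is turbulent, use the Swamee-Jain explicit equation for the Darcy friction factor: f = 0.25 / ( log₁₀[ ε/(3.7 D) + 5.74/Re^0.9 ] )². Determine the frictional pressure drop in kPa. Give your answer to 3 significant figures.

Reynolds number Re = ρVD/μ = 814 · 0.125 · 0.0171 / 0.00157 = 1108.
Re < 2300 → laminar flow, so f = 64/Re = 64/1108 = 0.05775 (the turbulent correlation is not needed).
Darcy-Weisbach: ΔP = f(L/D)(ρV²/2) = 0.05775·(17.3/0.0171)·(814·0.125²/2) = 0.05775·1012·6.359 = 371.5 Pa.
ΔP = 371.5 Pa = 0.372 kPa.

ΔP ≈ 0.372 kPa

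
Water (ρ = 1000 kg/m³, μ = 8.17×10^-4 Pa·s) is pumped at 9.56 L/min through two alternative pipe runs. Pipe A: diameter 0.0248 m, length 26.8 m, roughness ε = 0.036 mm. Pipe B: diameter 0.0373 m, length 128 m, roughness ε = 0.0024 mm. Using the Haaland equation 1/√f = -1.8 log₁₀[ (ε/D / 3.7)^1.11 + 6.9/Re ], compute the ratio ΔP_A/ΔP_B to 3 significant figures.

ΔP_A/ΔP_B ≈ 1.52

Pipe A: V = Q/A = 0.0001593/0.0004831 = 0.3298 m/s; Re = 1.001e+04; ε/D = 0.00145; Haaland → f = 0.03279; ΔP_A = f(L/D)(ρV²/2) = 1927 Pa.
Pipe B: V = Q/A = 0.0001593/0.001093 = 0.1458 m/s; Re = 6657; ε/D = 6.43e-05; Haaland → f = 0.0347; ΔP_B = f(L/D)(ρV²/2) = 1266 Pa.
ΔP_A/ΔP_B = 1927/1266 = 1.52.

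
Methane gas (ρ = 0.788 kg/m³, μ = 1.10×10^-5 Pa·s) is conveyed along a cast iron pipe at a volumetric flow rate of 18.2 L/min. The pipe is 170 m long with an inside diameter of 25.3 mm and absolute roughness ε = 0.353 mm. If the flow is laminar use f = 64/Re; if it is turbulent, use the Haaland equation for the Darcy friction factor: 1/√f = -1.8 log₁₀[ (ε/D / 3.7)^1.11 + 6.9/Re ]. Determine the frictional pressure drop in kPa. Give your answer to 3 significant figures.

ΔP ≈ 0.0564 kPa

Q = 18.2 L/min = 18.2/60000 = 0.0003033 m³/s.
Cross-sectional area A = πD²/4 = π(0.0253)²/4 = 0.0005027 m²; mean velocity V = Q/A = 0.0003033/0.0005027 = 0.6034 m/s.
Reynolds number Re = ρVD/μ = 0.788 · 0.6034 · 0.0253 / 1.1e-05 = 1094.
Re < 2300 → laminar flow, so f = 64/Re = 64/1094 = 0.05852 (the turbulent correlation is not needed).
Darcy-Weisbach: ΔP = f(L/D)(ρV²/2) = 0.05852·(170/0.0253)·(0.788·0.6034²/2) = 0.05852·6719·0.1434 = 56.41 Pa.
ΔP = 56.41 Pa = 0.0564 kPa.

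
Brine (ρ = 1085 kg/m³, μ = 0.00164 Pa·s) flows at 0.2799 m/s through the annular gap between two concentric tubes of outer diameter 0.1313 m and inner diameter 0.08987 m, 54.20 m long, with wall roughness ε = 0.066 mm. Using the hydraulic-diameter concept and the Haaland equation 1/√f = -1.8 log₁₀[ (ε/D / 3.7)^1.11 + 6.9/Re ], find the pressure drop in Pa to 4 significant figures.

ΔP ≈ 1952 Pa

Hydraulic diameter D_h = 4A/P = D_o - D_i = 0.1313 - 0.08987 = 0.04143 m.
Re = ρVD_h/μ = 1085·0.2799·0.04143/0.00164 = 7672.
ε/D_h = 6.6e-05/0.04143 = 0.00159; Haaland gives 1/√f = -1.8 log₁₀[0.000184+0.000899] = 5.338, so f = 0.0351.
ΔP = f(L/D_h)(ρV²/2) = 0.0351·54.2/0.04143·42.5 = 1952 Pa.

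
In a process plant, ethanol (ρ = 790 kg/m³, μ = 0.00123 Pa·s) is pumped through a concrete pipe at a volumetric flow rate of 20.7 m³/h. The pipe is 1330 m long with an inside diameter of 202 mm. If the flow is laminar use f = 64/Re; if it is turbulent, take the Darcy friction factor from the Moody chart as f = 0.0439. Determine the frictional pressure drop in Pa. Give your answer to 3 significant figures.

Q = 20.7 m³/h = 20.7/3600 = 0.00575 m³/s.
Cross-sectional area A = πD²/4 = π(0.202)²/4 = 0.03205 m²; mean velocity V = Q/A = 0.00575/0.03205 = 0.1794 m/s.
Reynolds number Re = ρVD/μ = 790 · 0.1794 · 0.202 / 0.00123 = 2.328e+04.
Re > 4000 → turbulent; use the Moody-chart value f = 0.0439.
Darcy-Weisbach: ΔP = f(L/D)(ρV²/2) = 0.0439·(1330/0.202)·(790·0.1794²/2) = 0.0439·6584·12.72 = 3675 Pa.

ΔP ≈ 3680 Pa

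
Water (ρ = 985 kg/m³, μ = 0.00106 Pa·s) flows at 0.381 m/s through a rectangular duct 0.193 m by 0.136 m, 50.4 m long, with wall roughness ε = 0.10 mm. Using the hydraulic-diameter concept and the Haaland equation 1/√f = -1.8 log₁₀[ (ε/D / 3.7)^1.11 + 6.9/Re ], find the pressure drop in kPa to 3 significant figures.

Hydraulic diameter D_h = 4A/P = 4·(0.193·0.136)/(2·(0.193+0.136)) = 0.105/0.658 = 0.1596 m.
Re = ρVD_h/μ = 985·0.381·0.1596/0.00106 = 5.649e+04.
ε/D_h = 0.0001/0.1596 = 0.000627; Haaland gives 1/√f = -1.8 log₁₀[6.52e-05+0.000122] = 6.709, so f = 0.02221.
ΔP = f(L/D_h)(ρV²/2) = 0.02221·50.4/0.1596·71.49 = 501.6 Pa.
ΔP = 0.502 kPa.

ΔP ≈ 0.502 kPa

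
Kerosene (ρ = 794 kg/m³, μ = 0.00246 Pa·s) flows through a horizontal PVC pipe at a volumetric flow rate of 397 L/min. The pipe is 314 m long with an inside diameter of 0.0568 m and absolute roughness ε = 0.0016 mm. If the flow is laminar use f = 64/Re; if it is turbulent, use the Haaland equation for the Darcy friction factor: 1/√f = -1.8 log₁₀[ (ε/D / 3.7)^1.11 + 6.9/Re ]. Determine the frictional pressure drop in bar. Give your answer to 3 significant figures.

Q = 397 L/min = 397/60000 = 0.006617 m³/s.
Cross-sectional area A = πD²/4 = π(0.0568)²/4 = 0.002534 m²; mean velocity V = Q/A = 0.006617/0.002534 = 2.611 m/s.
Reynolds number Re = ρVD/μ = 794 · 2.611 · 0.0568 / 0.00246 = 4.787e+04.
Re > 4000 → turbulent. Relative roughness ε/D = 1.6e-06/0.0568 = 2.82e-05. Haaland: 1/√f = -1.8 log₁₀[(2.82e-05/3.7)^1.11 + 6.9/4.787e+04] = -1.8 log₁₀[2.08e-06 + 0.000144] = 6.903, so f = 0.02099.
Darcy-Weisbach: ΔP = f(L/D)(ρV²/2) = 0.02099·(314/0.0568)·(794·2.611²/2) = 0.02099·5528·2707 = 3.141e+05 Pa.
ΔP = 3.141e+05 Pa = 3.14 bar.

ΔP ≈ 3.14 bar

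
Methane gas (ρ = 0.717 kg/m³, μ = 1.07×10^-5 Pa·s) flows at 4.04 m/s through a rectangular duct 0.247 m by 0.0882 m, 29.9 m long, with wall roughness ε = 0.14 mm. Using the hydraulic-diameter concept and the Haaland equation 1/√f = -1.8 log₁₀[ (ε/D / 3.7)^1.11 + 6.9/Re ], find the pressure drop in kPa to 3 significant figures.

Hydraulic diameter D_h = 4A/P = 4·(0.247·0.0882)/(2·(0.247+0.0882)) = 0.08714/0.6704 = 0.13 m.
Re = ρVD_h/μ = 0.717·4.04·0.13/1.07e-05 = 3.519e+04.
ε/D_h = 0.00014/0.13 = 0.00108; Haaland gives 1/√f = -1.8 log₁₀[0.000119+0.000196] = 6.303, so f = 0.02517.
ΔP = f(L/D_h)(ρV²/2) = 0.02517·29.9/0.13·5.851 = 33.88 Pa.
ΔP = 0.0339 kPa.

ΔP ≈ 0.0339 kPa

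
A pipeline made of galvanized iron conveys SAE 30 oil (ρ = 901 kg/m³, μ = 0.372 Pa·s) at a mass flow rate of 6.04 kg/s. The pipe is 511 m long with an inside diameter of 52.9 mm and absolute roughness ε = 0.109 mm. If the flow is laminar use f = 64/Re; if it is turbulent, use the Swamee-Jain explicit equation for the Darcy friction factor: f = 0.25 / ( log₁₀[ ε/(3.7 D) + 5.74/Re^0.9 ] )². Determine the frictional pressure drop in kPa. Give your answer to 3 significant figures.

ΔP ≈ 6630 kPa

A = πD²/4 = π(0.0529)²/4 = 0.002198 m²; mean velocity V = ṁ/(ρA) = 6.04/(901 · 0.002198) = 3.05 m/s.
Reynolds number Re = ρVD/μ = 901 · 3.05 · 0.0529 / 0.372 = 390.8.
Re < 2300 → laminar flow, so f = 64/Re = 64/390.8 = 0.1638 (the turbulent correlation is not needed).
Darcy-Weisbach: ΔP = f(L/D)(ρV²/2) = 0.1638·(511/0.0529)·(901·3.05²/2) = 0.1638·9660·4191 = 6.63e+06 Pa.
ΔP = 6.63e+06 Pa = 6630 kPa.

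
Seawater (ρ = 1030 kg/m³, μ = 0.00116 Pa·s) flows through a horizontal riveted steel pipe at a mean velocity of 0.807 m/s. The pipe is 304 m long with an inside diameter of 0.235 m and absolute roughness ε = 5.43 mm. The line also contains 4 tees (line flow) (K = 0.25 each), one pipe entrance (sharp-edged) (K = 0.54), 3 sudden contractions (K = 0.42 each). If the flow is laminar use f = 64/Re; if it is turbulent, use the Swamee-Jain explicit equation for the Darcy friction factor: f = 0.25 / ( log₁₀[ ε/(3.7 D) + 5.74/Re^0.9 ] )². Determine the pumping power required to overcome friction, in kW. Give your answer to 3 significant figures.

Reynolds number Re = ρVD/μ = 1030 · 0.807 · 0.235 / 0.00116 = 1.684e+05.
Re > 4000 → turbulent. Relative roughness ε/D = 0.00543/0.235 = 0.0231. Swamee-Jain: f = 0.25/(log₁₀[0.0231/3.7 + 5.74/1.684e+05^0.9])² = 0.25/(log₁₀[0.00624 + 0.000114])² = 0.25/(-2.197)² = 0.05181.
Total minor-loss coefficient ΣK = 4·0.25 + 1·0.54 + 3·0.42 = 2.8.
ΔP = [f·L/D + ΣK]·(ρV²/2) = [0.05181·304/0.235 + 2.8]·(1030·0.807²/2) = [67.02 + 2.8]·335.4 = 2.342e+04 Pa.
Q = V·A = 0.807·0.04337 = 0.035 m³/s.
Pumping power P = QΔP = 0.035·2.342e+04 = 819.7 W = 0.820 kW.

P ≈ 0.820 kW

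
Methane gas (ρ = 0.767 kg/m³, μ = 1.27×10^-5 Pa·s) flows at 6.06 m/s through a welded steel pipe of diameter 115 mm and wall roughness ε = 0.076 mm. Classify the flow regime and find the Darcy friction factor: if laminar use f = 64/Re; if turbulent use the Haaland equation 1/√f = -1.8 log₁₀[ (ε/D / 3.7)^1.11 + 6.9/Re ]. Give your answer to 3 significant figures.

f ≈ 0.0234

Re = ρVD/μ = 0.767·6.06·0.115/1.27e-05 = 4.209e+04.
Re > 4000 → turbulent. ε/D = 7.6e-05/0.115 = 0.000661; Haaland: 1/√f = -1.8 log₁₀[6.91e-05 + 0.000164] = 6.539, so f = 0.02339.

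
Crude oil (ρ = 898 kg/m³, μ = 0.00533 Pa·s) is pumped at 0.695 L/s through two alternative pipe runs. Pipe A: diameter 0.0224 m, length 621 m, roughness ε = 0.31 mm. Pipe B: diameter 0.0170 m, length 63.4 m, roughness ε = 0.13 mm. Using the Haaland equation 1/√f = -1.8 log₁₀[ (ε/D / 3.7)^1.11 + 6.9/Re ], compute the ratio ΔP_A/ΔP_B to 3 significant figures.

Pipe A: V = Q/A = 0.000695/0.0003941 = 1.764 m/s; Re = 6656; ε/D = 0.0138; Haaland → f = 0.04882; ΔP_A = f(L/D)(ρV²/2) = 1.89e+06 Pa.
Pipe B: V = Q/A = 0.000695/0.000227 = 3.062 m/s; Re = 8770; ε/D = 0.00765; Haaland → f = 0.04121; ΔP_B = f(L/D)(ρV²/2) = 6.47e+05 Pa.
ΔP_A/ΔP_B = 1.89e+06/6.47e+05 = 2.92.

ΔP_A/ΔP_B ≈ 2.92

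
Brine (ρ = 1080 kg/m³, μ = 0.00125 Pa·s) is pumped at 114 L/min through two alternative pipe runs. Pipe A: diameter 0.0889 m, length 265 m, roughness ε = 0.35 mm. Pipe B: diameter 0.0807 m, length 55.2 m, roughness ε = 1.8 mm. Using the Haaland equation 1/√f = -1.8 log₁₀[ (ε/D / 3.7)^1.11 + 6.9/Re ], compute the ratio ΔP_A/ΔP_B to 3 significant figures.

ΔP_A/ΔP_B ≈ 1.82

Pipe A: V = Q/A = 0.0019/0.006207 = 0.3061 m/s; Re = 2.351e+04; ε/D = 0.00394; Haaland → f = 0.03212; ΔP_A = f(L/D)(ρV²/2) = 4844 Pa.
Pipe B: V = Q/A = 0.0019/0.005115 = 0.3715 m/s; Re = 2.59e+04; ε/D = 0.0223; Haaland → f = 0.0522; ΔP_B = f(L/D)(ρV²/2) = 2661 Pa.
ΔP_A/ΔP_B = 4844/2661 = 1.82.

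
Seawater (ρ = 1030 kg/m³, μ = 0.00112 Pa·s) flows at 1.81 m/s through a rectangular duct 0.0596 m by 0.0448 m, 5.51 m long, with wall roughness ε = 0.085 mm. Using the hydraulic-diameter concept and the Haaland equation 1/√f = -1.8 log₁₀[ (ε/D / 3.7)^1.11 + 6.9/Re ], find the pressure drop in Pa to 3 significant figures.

ΔP ≈ 4420 Pa

Hydraulic diameter D_h = 4A/P = 4·(0.0596·0.0448)/(2·(0.0596+0.0448)) = 0.01068/0.2088 = 0.05115 m.
Re = ρVD_h/μ = 1030·1.81·0.05115/0.00112 = 8.514e+04.
ε/D_h = 8.5e-05/0.05115 = 0.00166; Haaland gives 1/√f = -1.8 log₁₀[0.000192+8.1e-05] = 6.414, so f = 0.02431.
ΔP = f(L/D_h)(ρV²/2) = 0.02431·5.51/0.05115·1687 = 4418 Pa.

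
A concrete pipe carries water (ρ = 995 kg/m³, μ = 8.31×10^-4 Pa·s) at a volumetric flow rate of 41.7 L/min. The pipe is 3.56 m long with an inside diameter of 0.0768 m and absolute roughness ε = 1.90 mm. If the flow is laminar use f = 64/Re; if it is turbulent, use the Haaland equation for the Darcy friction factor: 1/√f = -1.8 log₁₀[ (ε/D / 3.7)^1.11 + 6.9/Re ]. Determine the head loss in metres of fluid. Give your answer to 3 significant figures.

h_f ≈ 0.00294 m

Q = 41.7 L/min = 41.7/60000 = 0.000695 m³/s.
Cross-sectional area A = πD²/4 = π(0.0768)²/4 = 0.004632 m²; mean velocity V = Q/A = 0.000695/0.004632 = 0.15 m/s.
Reynolds number Re = ρVD/μ = 995 · 0.15 · 0.0768 / 0.000831 = 1.38e+04.
Re > 4000 → turbulent. Relative roughness ε/D = 0.0019/0.0768 = 0.0247. Haaland: 1/√f = -1.8 log₁₀[(0.0247/3.7)^1.11 + 6.9/1.38e+04] = -1.8 log₁₀[0.00385 + 0.0005] = 4.25, so f = 0.05537.
Darcy-Weisbach: ΔP = f(L/D)(ρV²/2) = 0.05537·(3.56/0.0768)·(995·0.15²/2) = 0.05537·46.35·11.2 = 28.74 Pa.
Head loss h_f = ΔP/(ρg) = 28.74/(995·9.81) = 0.00294 m.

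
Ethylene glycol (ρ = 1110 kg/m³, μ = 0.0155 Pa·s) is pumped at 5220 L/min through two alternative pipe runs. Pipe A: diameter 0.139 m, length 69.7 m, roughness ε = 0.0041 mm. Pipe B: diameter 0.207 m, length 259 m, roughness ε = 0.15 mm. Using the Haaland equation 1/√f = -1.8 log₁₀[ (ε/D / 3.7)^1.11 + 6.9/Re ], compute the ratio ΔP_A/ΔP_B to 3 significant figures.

ΔP_A/ΔP_B ≈ 1.66

Pipe A: V = Q/A = 0.087/0.01517 = 5.733 m/s; Re = 5.707e+04; ε/D = 2.95e-05; Haaland → f = 0.02019; ΔP_A = f(L/D)(ρV²/2) = 1.847e+05 Pa.
Pipe B: V = Q/A = 0.087/0.03365 = 2.585 m/s; Re = 3.832e+04; ε/D = 0.000725; Haaland → f = 0.02394; ΔP_B = f(L/D)(ρV²/2) = 1.111e+05 Pa.
ΔP_A/ΔP_B = 1.847e+05/1.111e+05 = 1.66.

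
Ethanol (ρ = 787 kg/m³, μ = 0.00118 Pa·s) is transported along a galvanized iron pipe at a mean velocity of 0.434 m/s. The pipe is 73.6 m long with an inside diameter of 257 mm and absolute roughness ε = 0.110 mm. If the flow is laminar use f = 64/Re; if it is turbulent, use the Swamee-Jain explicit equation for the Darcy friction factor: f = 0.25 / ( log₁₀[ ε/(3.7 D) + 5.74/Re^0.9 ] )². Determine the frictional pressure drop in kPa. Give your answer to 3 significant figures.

ΔP ≈ 0.445 kPa

Reynolds number Re = ρVD/μ = 787 · 0.434 · 0.257 / 0.00118 = 7.439e+04.
Re > 4000 → turbulent. Relative roughness ε/D = 0.00011/0.257 = 0.000428. Swamee-Jain: f = 0.25/(log₁₀[0.000428/3.7 + 5.74/7.439e+04^0.9])² = 0.25/(log₁₀[0.000116 + 0.000237])² = 0.25/(-3.453)² = 0.02097.
Darcy-Weisbach: ΔP = f(L/D)(ρV²/2) = 0.02097·(73.6/0.257)·(787·0.434²/2) = 0.02097·286.4·74.12 = 445.1 Pa.
ΔP = 445.1 Pa = 0.445 kPa.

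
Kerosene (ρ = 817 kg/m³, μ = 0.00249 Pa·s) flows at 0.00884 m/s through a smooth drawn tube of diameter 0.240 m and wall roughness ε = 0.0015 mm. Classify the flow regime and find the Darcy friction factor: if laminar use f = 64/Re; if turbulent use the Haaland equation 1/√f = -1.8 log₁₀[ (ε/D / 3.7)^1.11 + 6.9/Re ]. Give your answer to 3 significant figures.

f ≈ 0.0919

Re = ρVD/μ = 817·0.00884·0.24/0.00249 = 696.1.
Re < 2300 → laminar, so f = 64/Re = 0.09194 (roughness is irrelevant in laminar flow).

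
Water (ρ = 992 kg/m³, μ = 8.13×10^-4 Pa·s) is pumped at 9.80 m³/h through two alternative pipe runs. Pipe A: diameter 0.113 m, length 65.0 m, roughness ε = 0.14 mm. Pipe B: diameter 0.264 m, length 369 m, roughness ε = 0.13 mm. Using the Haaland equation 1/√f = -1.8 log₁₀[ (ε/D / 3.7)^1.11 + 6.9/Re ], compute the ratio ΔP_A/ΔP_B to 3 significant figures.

ΔP_A/ΔP_B ≈ 11.1

Pipe A: V = Q/A = 0.002722/0.01003 = 0.2714 m/s; Re = 3.743e+04; ε/D = 0.00124; Haaland → f = 0.02533; ΔP_A = f(L/D)(ρV²/2) = 532.5 Pa.
Pipe B: V = Q/A = 0.002722/0.05474 = 0.04973 m/s; Re = 1.602e+04; ε/D = 0.000492; Haaland → f = 0.02803; ΔP_B = f(L/D)(ρV²/2) = 48.06 Pa.
ΔP_A/ΔP_B = 532.5/48.06 = 11.1.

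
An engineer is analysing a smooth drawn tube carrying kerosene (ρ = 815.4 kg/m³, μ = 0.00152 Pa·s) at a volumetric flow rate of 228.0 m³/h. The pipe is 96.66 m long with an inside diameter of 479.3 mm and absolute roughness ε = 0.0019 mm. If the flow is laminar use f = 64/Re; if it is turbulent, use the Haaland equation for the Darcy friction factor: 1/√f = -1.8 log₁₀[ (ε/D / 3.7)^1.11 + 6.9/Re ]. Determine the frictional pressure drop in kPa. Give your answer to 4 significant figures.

ΔP ≈ 0.1846 kPa

Q = 228.0 m³/h = 228.0/3600 = 0.06333 m³/s.
Cross-sectional area A = πD²/4 = π(0.4793)²/4 = 0.1804 m²; mean velocity V = Q/A = 0.06333/0.1804 = 0.351 m/s.
Reynolds number Re = ρVD/μ = 815.4 · 0.351 · 0.4793 / 0.00152 = 9.025e+04.
Re > 4000 → turbulent. Relative roughness ε/D = 1.9e-06/0.4793 = 3.96e-06. Haaland: 1/√f = -1.8 log₁₀[(3.96e-06/3.7)^1.11 + 6.9/9.025e+04] = -1.8 log₁₀[2.36e-07 + 7.65e-05] = 7.407, so f = 0.01822.
Darcy-Weisbach: ΔP = f(L/D)(ρV²/2) = 0.01822·(96.66/0.4793)·(815.4·0.351²/2) = 0.01822·201.7·50.23 = 184.6 Pa.
ΔP = 184.6 Pa = 0.1846 kPa.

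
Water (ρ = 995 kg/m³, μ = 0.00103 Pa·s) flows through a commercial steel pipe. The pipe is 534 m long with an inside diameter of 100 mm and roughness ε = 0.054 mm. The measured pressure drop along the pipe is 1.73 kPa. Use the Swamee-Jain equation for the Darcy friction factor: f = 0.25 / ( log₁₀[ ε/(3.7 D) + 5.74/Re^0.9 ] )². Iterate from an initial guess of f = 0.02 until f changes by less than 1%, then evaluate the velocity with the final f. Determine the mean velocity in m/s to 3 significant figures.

Rearranging Darcy-Weisbach: V = √(2·ΔP·D/(f·L·ρ)). With ε/D = 5.4e-05/0.1 = 0.00054, iterate starting from f = 0.02:
  f = 0.02 → V = √(2·1730·0.1/(0.02·534·995)) = 0.1804 m/s; Re = ρVD/μ = 1.743e+04; f → 0.02794
  f = 0.02794 → V = 0.1527 m/s; Re = 1.475e+04; f → 0.02903
  f = 0.02903 → V = 0.1498 m/s; Re = 1.447e+04; f → 0.02916
Converged (Δf/f < 1%). With the final f = 0.02916: V = √(2·1730·0.1/(0.02916·534·995)) = 0.1494 m/s.

V ≈ 0.149 m/s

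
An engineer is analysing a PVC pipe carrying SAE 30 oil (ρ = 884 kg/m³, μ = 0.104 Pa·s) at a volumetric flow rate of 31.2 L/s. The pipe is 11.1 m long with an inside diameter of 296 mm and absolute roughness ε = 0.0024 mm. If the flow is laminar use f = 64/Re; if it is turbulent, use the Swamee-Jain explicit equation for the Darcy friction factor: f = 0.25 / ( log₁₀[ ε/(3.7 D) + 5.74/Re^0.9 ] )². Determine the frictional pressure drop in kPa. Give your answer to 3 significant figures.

Q = 31.2 L/s = 31.2/1000 = 0.0312 m³/s.
Cross-sectional area A = πD²/4 = π(0.296)²/4 = 0.06881 m²; mean velocity V = Q/A = 0.0312/0.06881 = 0.4534 m/s.
Reynolds number Re = ρVD/μ = 884 · 0.4534 · 0.296 / 0.104 = 1141.
Re < 2300 → laminar flow, so f = 64/Re = 64/1141 = 0.0561 (the turbulent correlation is not needed).
Darcy-Weisbach: ΔP = f(L/D)(ρV²/2) = 0.0561·(11.1/0.296)·(884·0.4534²/2) = 0.0561·37.5·90.86 = 191.2 Pa.
ΔP = 191.2 Pa = 0.191 kPa.

ΔP ≈ 0.191 kPa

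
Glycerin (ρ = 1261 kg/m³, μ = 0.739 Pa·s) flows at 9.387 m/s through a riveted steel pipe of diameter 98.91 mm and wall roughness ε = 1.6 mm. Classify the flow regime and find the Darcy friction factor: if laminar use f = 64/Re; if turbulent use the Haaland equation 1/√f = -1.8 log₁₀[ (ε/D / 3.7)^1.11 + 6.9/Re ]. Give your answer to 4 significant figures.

f ≈ 0.04040

Re = ρVD/μ = 1261·9.387·0.09891/0.739 = 1584.
Re < 2300 → laminar, so f = 64/Re = 0.0404 (roughness is irrelevant in laminar flow).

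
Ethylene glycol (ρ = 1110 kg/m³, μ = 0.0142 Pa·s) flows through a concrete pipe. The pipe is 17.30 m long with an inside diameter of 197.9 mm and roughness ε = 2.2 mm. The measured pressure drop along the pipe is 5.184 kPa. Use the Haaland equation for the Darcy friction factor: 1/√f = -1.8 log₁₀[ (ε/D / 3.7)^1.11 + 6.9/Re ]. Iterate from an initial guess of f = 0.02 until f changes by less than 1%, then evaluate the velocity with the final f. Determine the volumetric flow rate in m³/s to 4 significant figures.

Rearranging Darcy-Weisbach: V = √(2·ΔP·D/(f·L·ρ)). With ε/D = 0.0022/0.1979 = 0.0111, iterate starting from f = 0.02:
  f = 0.02 → V = √(2·5184·0.1979/(0.02·17.3·1110)) = 2.311 m/s; Re = ρVD/μ = 3.576e+04; f → 0.04082
  f = 0.04082 → V = 1.618 m/s; Re = 2.503e+04; f → 0.04141
  f = 0.04141 → V = 1.606 m/s; Re = 2.485e+04; f → 0.04142
Converged (Δf/f < 1%). With the final f = 0.04142: V = √(2·5184·0.1979/(0.04142·17.3·1110)) = 1.606 m/s.
Q = V·A = 1.606·(π/4·0.1979²) = 0.0494 m³/s = 0.04940 m³/s.

Q ≈ 0.04940 m³/s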